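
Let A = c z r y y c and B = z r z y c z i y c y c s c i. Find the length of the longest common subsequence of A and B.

Backtracking the LCS table gives one alignment: c (A1,B5) → z (A2,B6) → y (A4,B8) → y (A5,B10) → c (A6,B13).
So the longest common subsequence has length 5.

5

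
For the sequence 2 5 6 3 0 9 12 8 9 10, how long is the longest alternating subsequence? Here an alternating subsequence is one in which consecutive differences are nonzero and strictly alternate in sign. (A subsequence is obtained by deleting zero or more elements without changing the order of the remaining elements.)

A longest alternating subsequence is 2, 5, 3, 9, 8, 9 (positions 1,2,4,6,8,9); its 5 consecutive differences strictly alternate in sign, and length 6 is optimal.

6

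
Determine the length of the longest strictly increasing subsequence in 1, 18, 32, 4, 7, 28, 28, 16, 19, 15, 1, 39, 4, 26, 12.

Let dp[i] be the longest increasing subsequence ending at position i. Then dp = [1, 2, 3, 2, 3, 4, 4, 4, 5, 4, 1, 6, 2, 6, 4].
The maximum is 6; one witness is 1, 4, 7, 16, 19, 39 at positions 1,4,5,8,9,12.

6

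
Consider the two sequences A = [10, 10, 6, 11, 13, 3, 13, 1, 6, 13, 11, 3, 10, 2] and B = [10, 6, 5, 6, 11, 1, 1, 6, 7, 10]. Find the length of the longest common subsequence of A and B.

A longest common subsequence is 10, 6, 11, 1, 6, 10 (length 6); the LCS DP confirms no longer common subsequence exists.

6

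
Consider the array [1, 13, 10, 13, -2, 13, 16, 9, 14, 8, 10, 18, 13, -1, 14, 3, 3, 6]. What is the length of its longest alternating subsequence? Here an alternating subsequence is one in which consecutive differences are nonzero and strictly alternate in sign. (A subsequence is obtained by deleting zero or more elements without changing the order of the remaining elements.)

Track the best alternating length ending on an up-step vs a down-step at each position: up/down = 1/1, 2/1, 2/3, 4/1, 1/5, 6/1, 6/1, 6/7, 8/7, 6/9, 10/9, 10/1, 10/11, 6/11, 12/11, 12/13, 12/13, 14/13.
The maximum over both is 14; one such subsequence is 1, 13, 10, 13, -2, 13, 9, 14, 8, 18, 13, 14, 3, 6.

14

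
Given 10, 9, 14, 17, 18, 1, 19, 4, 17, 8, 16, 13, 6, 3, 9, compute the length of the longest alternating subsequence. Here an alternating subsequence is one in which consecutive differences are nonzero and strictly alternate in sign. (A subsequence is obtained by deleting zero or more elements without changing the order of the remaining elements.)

11

Track the best alternating length ending on an up-step vs a down-step at each position: up/down = 1/1, 1/2, 3/1, 3/1, 3/1, 1/4, 5/1, 5/6, 7/6, 7/8, 9/8, 9/10, 7/10, 5/10, 11/10.
The maximum over both is 11; one such subsequence is 10, 9, 14, 1, 19, 4, 17, 8, 16, 6, 9.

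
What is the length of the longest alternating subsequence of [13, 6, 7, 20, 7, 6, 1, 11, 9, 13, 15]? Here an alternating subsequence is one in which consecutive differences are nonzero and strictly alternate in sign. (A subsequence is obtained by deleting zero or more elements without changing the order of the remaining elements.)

Track the best alternating length ending on an up-step vs a down-step at each position: up/down = 1/1, 1/2, 3/2, 3/1, 3/4, 1/4, 1/4, 5/4, 5/6, 7/4, 7/4.
The maximum over both is 7; one such subsequence is 13, 6, 20, 7, 11, 9, 13.

7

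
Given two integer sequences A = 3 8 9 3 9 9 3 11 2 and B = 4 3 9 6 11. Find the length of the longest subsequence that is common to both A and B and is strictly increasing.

3

A longest common strictly increasing subsequence is 3, 9, 11 (length 3); it appears in order in both A and B, and no longer such subsequence exists.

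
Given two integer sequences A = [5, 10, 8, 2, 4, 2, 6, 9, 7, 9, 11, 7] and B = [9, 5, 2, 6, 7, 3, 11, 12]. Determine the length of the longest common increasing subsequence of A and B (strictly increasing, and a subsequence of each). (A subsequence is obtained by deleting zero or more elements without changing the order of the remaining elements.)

A longest common strictly increasing subsequence is 5, 6, 7, 11 (length 4); it appears in order in both A and B, and no longer such subsequence exists.

4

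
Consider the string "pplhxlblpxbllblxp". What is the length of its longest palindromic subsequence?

11

Using dp[i][j] = 2 + dp[i+1][j−1] if the ends match, else max(dp[i+1][j], dp[i][j−1]):
dp[1][17] = 11. A witness is pxlblllblxp at positions 1,5,6,7,8,12,13,14,15,16,17.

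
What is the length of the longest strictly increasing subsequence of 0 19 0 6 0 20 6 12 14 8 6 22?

Scanning left to right, the best length ending at each element is: 0→1, 19→2, 0→1, 6→2, 0→1, 20→3, 6→2, 12→3, 14→4, 8→3, 6→2, 22→5.
So the longest increasing subsequence has length 5, e.g. 0, 6, 12, 14, 22.

5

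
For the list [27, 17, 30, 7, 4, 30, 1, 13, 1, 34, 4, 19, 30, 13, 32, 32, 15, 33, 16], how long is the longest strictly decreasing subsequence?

Let dp[i] be the longest decreasing subsequence ending at position i. Then dp = [1, 2, 1, 3, 4, 1, 5, 3, 5, 1, 4, 2, 2, 3, 2, 2, 3, 2, 3].
The maximum is 5; one witness is 27, 17, 7, 4, 1 at positions 1,2,4,5,7.

5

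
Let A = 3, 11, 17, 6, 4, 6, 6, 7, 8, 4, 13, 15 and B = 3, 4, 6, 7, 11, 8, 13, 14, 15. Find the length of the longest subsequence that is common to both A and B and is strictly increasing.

7

For each value that appears in both, track the longest common increasing run ending there.
The best achievable length is 7; one witness is 3, 4, 6, 7, 8, 13, 15 (A-positions 1,5,6,8,9,11,12, B-positions 1,2,3,4,6,7,9).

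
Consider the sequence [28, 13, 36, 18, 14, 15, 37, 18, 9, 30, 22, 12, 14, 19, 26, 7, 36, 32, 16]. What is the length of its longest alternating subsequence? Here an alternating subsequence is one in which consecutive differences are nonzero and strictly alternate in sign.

A longest alternating subsequence is 28, 13, 36, 18, 37, 18, 30, 12, 14, 7, 36, 32 (positions 1,2,3,4,7,8,10,12,13,16,17,18); its 11 consecutive differences strictly alternate in sign, and length 12 is optimal.

12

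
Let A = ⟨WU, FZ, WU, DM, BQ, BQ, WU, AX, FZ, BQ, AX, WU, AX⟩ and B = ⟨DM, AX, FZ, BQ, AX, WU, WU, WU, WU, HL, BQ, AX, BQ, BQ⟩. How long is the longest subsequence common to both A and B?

7

A longest common subsequence is DM, AX, FZ, BQ, AX, WU, AX (length 7); the LCS DP confirms no longer common subsequence exists.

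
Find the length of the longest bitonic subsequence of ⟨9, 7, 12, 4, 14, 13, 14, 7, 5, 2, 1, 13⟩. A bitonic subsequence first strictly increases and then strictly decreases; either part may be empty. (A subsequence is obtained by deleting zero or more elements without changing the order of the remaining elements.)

One longest bitonic subsequence is 9, 12, 14, 13, 7, 5, 2, 1 (positions 1,3,5,6,8,9,10,11): it rises to 14 then falls. Length 8 is optimal.

8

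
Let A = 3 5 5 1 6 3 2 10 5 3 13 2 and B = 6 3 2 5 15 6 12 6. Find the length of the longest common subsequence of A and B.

4

Backtracking the LCS table gives one alignment: 6 (A5,B1) → 3 (A6,B2) → 2 (A7,B3) → 5 (A9,B4).
So the longest common subsequence has length 4.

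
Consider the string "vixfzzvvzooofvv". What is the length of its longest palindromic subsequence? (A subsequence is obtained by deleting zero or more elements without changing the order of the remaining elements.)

One longest palindromic subsequence is vfzvvzfv (positions 1,4,6,7,8,9,13,15); it reads the same forward and backward, and the interval DP gives dp[1][15] = 8.

8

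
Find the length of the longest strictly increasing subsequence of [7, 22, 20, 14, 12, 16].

3

Let dp[i] be the longest increasing subsequence ending at position i. Then dp = [1, 2, 2, 2, 2, 3].
The maximum is 3; one witness is 7, 14, 16 at positions 1,4,6.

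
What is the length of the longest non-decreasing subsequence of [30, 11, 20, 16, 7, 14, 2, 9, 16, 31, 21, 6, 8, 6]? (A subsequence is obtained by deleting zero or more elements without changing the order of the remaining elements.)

4

Let dp[i] be the longest non-decreasing subsequence ending at position i. Then dp = [1, 1, 2, 2, 1, 2, 1, 2, 3, 4, 4, 2, 3, 3].
The maximum is 4; one witness is 11, 16, 16, 31 at positions 2,4,9,10.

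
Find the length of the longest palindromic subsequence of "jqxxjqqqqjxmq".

10

One longest palindromic subsequence is qxjqqqqjxq (positions 2,4,5,6,7,8,9,10,11,13); it reads the same forward and backward, and the interval DP gives dp[1][13] = 10.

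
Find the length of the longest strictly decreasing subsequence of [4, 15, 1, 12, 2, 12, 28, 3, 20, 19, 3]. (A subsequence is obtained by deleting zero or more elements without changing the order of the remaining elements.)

Let dp[i] be the longest decreasing subsequence ending at position i. Then dp = [1, 1, 2, 2, 3, 2, 1, 3, 2, 3, 4].
The maximum is 4; one witness is 28, 20, 19, 3 at positions 7,9,10,11.

4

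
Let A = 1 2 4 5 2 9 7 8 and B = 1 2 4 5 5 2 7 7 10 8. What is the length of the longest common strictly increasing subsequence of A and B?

A longest common strictly increasing subsequence is 1, 2, 4, 5, 7, 8 (length 6); it appears in order in both A and B, and no longer such subsequence exists.

6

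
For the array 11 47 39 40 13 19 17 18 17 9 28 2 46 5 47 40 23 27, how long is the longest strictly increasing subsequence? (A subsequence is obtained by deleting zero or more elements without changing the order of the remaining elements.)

Scanning left to right, the best length ending at each element is: 11→1, 47→2, 39→2, 40→3, 13→2, 19→3, 17→3, 18→4, 17→3, 9→1, 28→5, 2→1, 46→6, 5→2, 47→7, 40→6, 23→5, 27→6.
So the longest increasing subsequence has length 7, e.g. 11, 13, 17, 18, 28, 46, 47.

7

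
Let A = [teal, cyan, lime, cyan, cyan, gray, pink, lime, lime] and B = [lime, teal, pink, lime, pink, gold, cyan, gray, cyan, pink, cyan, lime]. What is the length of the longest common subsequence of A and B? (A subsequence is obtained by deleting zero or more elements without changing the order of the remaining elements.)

6

A longest common subsequence is teal, lime, cyan, cyan, pink, lime (length 6); the LCS DP confirms no longer common subsequence exists.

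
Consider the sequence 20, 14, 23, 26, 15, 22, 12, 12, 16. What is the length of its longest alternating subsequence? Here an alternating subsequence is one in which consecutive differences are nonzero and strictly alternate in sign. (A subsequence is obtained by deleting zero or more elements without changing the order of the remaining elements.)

7

A longest alternating subsequence is 20, 14, 23, 15, 22, 12, 16 (positions 1,2,3,5,6,7,9); its 6 consecutive differences strictly alternate in sign, and length 7 is optimal.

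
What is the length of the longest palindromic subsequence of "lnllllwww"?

5

Using dp[i][j] = 2 + dp[i+1][j−1] if the ends match, else max(dp[i+1][j], dp[i][j−1]):
dp[1][9] = 5. A witness is lllll at positions 1,3,4,5,6.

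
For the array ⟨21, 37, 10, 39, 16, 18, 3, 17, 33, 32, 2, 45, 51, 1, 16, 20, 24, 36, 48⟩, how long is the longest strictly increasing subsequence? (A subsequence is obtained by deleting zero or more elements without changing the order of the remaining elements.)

7

One longest increasing subsequence is 10, 16, 18, 20, 24, 36, 48 (positions 3,5,6,16,17,18,19), of length 7; no longer one exists.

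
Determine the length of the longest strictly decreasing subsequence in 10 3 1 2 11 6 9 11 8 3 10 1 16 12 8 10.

Let dp[i] be the longest decreasing subsequence ending at position i. Then dp = [1, 2, 3, 3, 1, 2, 2, 1, 3, 4, 2, 5, 1, 2, 3, 3].
The maximum is 5; one witness is 10, 9, 8, 3, 1 at positions 1,7,9,10,12.

5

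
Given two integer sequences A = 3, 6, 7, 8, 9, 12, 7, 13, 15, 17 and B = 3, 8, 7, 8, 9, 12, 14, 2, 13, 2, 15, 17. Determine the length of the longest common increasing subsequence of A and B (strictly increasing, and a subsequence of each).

For each value that appears in both, track the longest common increasing run ending there.
The best achievable length is 8; one witness is 3, 7, 8, 9, 12, 13, 15, 17 (A-positions 1,3,4,5,6,8,9,10, B-positions 1,3,4,5,6,9,11,12).

8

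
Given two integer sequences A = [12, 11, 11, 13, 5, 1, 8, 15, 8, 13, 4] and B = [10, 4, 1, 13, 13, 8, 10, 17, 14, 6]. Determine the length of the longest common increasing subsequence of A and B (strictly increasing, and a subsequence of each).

For each value that appears in both, track the longest common increasing run ending there.
The best achievable length is 2; one witness is 1, 13 (A-positions 6,10, B-positions 3,4).

2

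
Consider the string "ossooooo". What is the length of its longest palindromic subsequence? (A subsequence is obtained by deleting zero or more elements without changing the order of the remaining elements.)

6

Using dp[i][j] = 2 + dp[i+1][j−1] if the ends match, else max(dp[i+1][j], dp[i][j−1]):
dp[1][8] = 6. A witness is oooooo at positions 1,4,5,6,7,8.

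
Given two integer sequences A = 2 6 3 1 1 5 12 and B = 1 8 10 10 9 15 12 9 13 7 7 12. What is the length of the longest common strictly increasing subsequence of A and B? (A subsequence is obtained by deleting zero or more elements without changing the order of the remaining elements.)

A longest common strictly increasing subsequence is 1, 12 (length 2); it appears in order in both A and B, and no longer such subsequence exists.

2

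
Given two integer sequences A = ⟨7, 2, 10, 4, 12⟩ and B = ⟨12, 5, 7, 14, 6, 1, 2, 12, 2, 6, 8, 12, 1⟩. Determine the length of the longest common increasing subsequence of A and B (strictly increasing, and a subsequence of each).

2

A longest common strictly increasing subsequence is 7, 12 (length 2); it appears in order in both A and B, and no longer such subsequence exists.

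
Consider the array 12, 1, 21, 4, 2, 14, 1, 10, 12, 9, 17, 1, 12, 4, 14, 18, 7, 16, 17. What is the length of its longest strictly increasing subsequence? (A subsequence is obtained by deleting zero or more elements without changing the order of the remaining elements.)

Let dp[i] be the longest increasing subsequence ending at position i. Then dp = [1, 1, 2, 2, 2, 3, 1, 3, 4, 3, 5, 1, 4, 3, 5, 6, 4, 6, 7].
The maximum is 7; one witness is 1, 4, 10, 12, 14, 16, 17 at positions 2,4,8,9,15,18,19.

7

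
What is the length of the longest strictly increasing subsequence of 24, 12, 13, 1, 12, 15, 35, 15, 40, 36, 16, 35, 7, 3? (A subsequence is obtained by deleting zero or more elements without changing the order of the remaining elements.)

5

Let dp[i] be the longest increasing subsequence ending at position i. Then dp = [1, 1, 2, 1, 2, 3, 4, 3, 5, 5, 4, 5, 2, 2].
The maximum is 5; one witness is 12, 13, 15, 35, 40 at positions 2,3,6,7,9.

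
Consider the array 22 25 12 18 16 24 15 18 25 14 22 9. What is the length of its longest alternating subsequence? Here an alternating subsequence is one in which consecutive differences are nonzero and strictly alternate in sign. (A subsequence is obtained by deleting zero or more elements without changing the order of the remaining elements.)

11

Track the best alternating length ending on an up-step vs a down-step at each position: up/down = 1/1, 2/1, 1/3, 4/3, 4/5, 6/3, 4/7, 8/7, 8/1, 4/9, 10/9, 1/11.
The maximum over both is 11; one such subsequence is 22, 25, 12, 18, 16, 24, 15, 18, 14, 22, 9.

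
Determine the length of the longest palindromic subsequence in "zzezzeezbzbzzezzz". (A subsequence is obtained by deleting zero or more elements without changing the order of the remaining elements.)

One longest palindromic subsequence is zzzezzbzzezzz (positions 1,2,4,6,8,10,11,12,13,14,15,16,17); it reads the same forward and backward, and the interval DP gives dp[1][17] = 13.

13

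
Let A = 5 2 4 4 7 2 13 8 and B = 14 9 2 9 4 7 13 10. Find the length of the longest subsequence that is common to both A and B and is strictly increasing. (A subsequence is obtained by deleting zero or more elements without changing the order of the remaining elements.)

For each value that appears in both, track the longest common increasing run ending there.
The best achievable length is 4; one witness is 2, 4, 7, 13 (A-positions 2,3,5,7, B-positions 3,5,6,7).

4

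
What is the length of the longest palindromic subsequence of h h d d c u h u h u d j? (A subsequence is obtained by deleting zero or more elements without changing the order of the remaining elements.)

One longest palindromic subsequence is duhuhud (positions 4,6,7,8,9,10,11); it reads the same forward and backward, and the interval DP gives dp[1][12] = 7.

7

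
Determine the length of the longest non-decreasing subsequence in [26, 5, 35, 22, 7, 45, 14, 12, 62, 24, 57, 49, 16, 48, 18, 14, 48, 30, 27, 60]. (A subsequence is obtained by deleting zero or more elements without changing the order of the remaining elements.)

7

Let dp[i] be the longest non-decreasing subsequence ending at position i. Then dp = [1, 1, 2, 2, 2, 3, 3, 3, 4, 4, 5, 5, 4, 5, 5, 4, 6, 6, 6, 7].
The maximum is 7; one witness is 5, 7, 14, 24, 48, 48, 60 at positions 2,5,7,10,14,17,20.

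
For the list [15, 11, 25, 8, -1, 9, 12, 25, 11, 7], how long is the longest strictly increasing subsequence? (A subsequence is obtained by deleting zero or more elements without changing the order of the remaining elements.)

4

Let dp[i] be the longest increasing subsequence ending at position i. Then dp = [1, 1, 2, 1, 1, 2, 3, 4, 3, 2].
The maximum is 4; one witness is 8, 9, 12, 25 at positions 4,6,7,8.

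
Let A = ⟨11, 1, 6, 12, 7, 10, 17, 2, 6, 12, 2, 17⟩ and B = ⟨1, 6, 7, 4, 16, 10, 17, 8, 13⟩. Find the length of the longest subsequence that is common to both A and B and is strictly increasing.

For each value that appears in both, track the longest common increasing run ending there.
The best achievable length is 5; one witness is 1, 6, 7, 10, 17 (A-positions 2,3,5,6,7, B-positions 1,2,3,6,7).

5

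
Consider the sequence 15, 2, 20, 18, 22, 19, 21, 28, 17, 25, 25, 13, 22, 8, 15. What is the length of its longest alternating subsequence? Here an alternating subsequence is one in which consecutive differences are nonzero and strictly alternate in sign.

13

A longest alternating subsequence is 15, 2, 20, 18, 22, 19, 21, 17, 25, 13, 22, 8, 15 (positions 1,2,3,4,5,6,7,9,10,12,13,14,15); its 12 consecutive differences strictly alternate in sign, and length 13 is optimal.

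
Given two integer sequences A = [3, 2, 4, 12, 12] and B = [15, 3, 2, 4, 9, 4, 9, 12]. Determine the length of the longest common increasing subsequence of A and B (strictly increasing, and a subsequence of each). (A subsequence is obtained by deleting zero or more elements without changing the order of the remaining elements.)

3

For each value that appears in both, track the longest common increasing run ending there.
The best achievable length is 3; one witness is 3, 4, 12 (A-positions 1,3,4, B-positions 2,4,8).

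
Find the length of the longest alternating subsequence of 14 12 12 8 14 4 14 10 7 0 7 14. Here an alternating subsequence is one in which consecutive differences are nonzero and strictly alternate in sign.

A longest alternating subsequence is 14, 12, 14, 4, 14, 0, 7 (positions 1,2,5,6,7,10,11); its 6 consecutive differences strictly alternate in sign, and length 7 is optimal.

7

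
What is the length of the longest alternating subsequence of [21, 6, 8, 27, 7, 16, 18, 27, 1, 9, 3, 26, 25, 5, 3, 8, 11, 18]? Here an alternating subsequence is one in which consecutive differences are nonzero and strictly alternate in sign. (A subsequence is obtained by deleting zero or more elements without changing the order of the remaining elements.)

A longest alternating subsequence is 21, 6, 8, 7, 16, 1, 9, 3, 26, 5, 8 (positions 1,2,3,5,6,9,10,11,12,14,16); its 10 consecutive differences strictly alternate in sign, and length 11 is optimal.

11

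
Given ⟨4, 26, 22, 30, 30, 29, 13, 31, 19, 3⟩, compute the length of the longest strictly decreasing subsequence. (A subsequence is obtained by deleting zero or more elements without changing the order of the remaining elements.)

4

One longest decreasing subsequence is 26, 22, 13, 3 (positions 2,3,7,10), of length 4; no longer one exists.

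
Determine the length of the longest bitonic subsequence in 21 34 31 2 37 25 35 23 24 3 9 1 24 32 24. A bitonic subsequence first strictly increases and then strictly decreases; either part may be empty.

One longest bitonic subsequence is 21, 34, 31, 25, 24, 9, 1 (positions 1,2,3,6,9,11,12): it rises to 34 then falls. Length 7 is optimal.

7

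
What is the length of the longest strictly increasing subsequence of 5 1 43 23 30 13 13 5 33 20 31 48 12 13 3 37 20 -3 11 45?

Scanning left to right, the best length ending at each element is: 5→1, 1→1, 43→2, 23→2, 30→3, 13→2, 13→2, 5→2, 33→4, 20→3, 31→4, 48→5, 12→3, 13→4, 3→2, 37→5, 20→5, -3→1, 11→3, 45→6.
So the longest increasing subsequence has length 6, e.g. 5, 23, 30, 33, 37, 45.

6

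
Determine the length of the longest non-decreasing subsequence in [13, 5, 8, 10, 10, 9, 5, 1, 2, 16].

5

One longest non-decreasing subsequence is 5, 8, 10, 10, 16 (positions 2,3,4,5,10), of length 5; no longer one exists.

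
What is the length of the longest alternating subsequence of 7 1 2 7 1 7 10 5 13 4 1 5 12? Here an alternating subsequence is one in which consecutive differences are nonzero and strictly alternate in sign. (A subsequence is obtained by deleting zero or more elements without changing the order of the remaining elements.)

Track the best alternating length ending on an up-step vs a down-step at each position: up/down = 1/1, 1/2, 3/2, 3/1, 1/4, 5/1, 5/1, 5/6, 7/1, 5/8, 1/8, 9/8, 9/8.
The maximum over both is 9; one such subsequence is 7, 1, 2, 1, 7, 5, 13, 4, 5.

9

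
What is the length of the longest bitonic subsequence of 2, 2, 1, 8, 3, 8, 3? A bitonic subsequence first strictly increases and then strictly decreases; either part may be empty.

Let inc[i] be the LIS ending at i and dec[i] the longest strictly decreasing subsequence starting at i. inc = [1, 1, 1, 2, 2, 3, 2], dec = [2, 2, 1, 2, 1, 2, 1].
max_i inc[i]+dec[i]−1 = 4, with one witness 2, 3, 8, 3.

4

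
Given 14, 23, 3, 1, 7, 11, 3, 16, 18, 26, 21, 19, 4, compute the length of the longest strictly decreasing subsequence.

4

Scanning left to right, the best length ending at each element is: 14→1, 23→1, 3→2, 1→3, 7→2, 11→2, 3→3, 16→2, 18→2, 26→1, 21→2, 19→3, 4→4.
So the longest decreasing subsequence has length 4, e.g. 23, 21, 19, 4.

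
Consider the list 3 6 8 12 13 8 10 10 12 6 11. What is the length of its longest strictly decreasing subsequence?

3

Let dp[i] be the longest decreasing subsequence ending at position i. Then dp = [1, 1, 1, 1, 1, 2, 2, 2, 2, 3, 3].
The maximum is 3; one witness is 12, 8, 6 at positions 4,6,10.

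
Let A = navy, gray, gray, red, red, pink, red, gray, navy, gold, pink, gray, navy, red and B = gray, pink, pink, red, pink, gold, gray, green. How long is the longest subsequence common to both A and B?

A longest common subsequence is gray, red, pink, gold, gray (length 5); the LCS DP confirms no longer common subsequence exists.

5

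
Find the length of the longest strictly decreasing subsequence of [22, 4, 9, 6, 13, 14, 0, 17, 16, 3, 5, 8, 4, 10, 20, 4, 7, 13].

Let dp[i] be the longest decreasing subsequence ending at position i. Then dp = [1, 2, 2, 3, 2, 2, 4, 2, 3, 4, 4, 4, 5, 4, 2, 5, 5, 4].
The maximum is 5; one witness is 22, 9, 6, 5, 4 at positions 1,3,4,11,13.

5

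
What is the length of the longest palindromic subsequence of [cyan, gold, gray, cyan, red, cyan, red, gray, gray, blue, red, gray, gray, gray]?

Using dp[i][j] = 2 + dp[i+1][j−1] if the ends match, else max(dp[i+1][j], dp[i][j−1]):
dp[1][14] = 7. A witness is gray gray gray red gray gray gray at positions 3,8,9,11,12,13,14.

7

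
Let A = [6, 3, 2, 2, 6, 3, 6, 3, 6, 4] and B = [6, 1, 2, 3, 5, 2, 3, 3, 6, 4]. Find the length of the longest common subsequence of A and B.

A longest common subsequence is 6, 3, 2, 3, 3, 6, 4 (length 7); the LCS DP confirms no longer common subsequence exists.

7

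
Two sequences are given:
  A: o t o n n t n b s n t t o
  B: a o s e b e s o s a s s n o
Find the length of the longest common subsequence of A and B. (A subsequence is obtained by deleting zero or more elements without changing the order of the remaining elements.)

5

Backtracking the LCS table gives one alignment: o (A1,B2) → o (A3,B8) → s (A9,B12) → n (A10,B13) → o (A13,B14).
So the longest common subsequence has length 5.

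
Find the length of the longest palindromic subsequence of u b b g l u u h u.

One longest palindromic subsequence is uuuu (positions 1,6,7,9); it reads the same forward and backward, and the interval DP gives dp[1][9] = 4.

4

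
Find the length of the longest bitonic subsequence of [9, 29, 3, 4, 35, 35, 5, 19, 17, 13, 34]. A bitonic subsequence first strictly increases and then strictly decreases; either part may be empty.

6

One longest bitonic subsequence is 9, 29, 35, 19, 17, 13 (positions 1,2,5,8,9,10): it rises to 35 then falls. Length 6 is optimal.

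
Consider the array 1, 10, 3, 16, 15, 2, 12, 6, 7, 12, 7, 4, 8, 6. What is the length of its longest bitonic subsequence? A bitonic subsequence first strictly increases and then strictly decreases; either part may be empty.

One longest bitonic subsequence is 1, 10, 16, 15, 12, 8, 6 (positions 1,2,4,5,10,13,14): it rises to 16 then falls. Length 7 is optimal.

7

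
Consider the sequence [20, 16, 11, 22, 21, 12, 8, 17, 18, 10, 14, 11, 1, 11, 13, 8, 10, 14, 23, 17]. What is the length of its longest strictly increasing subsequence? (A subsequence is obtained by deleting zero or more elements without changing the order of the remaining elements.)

One longest increasing subsequence is 8, 10, 11, 13, 14, 23 (positions 7,10,12,15,18,19), of length 6; no longer one exists.

6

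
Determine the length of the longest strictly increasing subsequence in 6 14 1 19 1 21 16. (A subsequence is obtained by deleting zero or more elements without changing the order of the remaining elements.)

Let dp[i] be the longest increasing subsequence ending at position i. Then dp = [1, 2, 1, 3, 1, 4, 3].
The maximum is 4; one witness is 6, 14, 19, 21 at positions 1,2,4,6.

4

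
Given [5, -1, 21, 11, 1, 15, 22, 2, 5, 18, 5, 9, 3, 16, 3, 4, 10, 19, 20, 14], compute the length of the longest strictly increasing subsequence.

Let dp[i] be the longest increasing subsequence ending at position i. Then dp = [1, 1, 2, 2, 2, 3, 4, 3, 4, 5, 4, 5, 4, 6, 4, 5, 6, 7, 8, 7].
The maximum is 8; one witness is -1, 1, 2, 5, 9, 16, 19, 20 at positions 2,5,8,9,12,14,18,19.

8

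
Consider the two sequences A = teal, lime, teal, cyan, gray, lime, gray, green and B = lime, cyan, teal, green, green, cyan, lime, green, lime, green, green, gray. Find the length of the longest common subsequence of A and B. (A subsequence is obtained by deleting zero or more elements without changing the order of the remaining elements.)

5

Backtracking the LCS table gives one alignment: lime (A2,B1) → teal (A3,B3) → cyan (A4,B6) → lime (A6,B9) → gray (A7,B12).
So the longest common subsequence has length 5.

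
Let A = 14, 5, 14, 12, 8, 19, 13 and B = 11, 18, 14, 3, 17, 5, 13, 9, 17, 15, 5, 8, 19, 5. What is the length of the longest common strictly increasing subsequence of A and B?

3

For each value that appears in both, track the longest common increasing run ending there.
The best achievable length is 3; one witness is 5, 8, 19 (A-positions 2,5,6, B-positions 6,12,13).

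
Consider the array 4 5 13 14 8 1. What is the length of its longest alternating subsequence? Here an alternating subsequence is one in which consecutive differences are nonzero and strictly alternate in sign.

3

A longest alternating subsequence is 4, 13, 8 (positions 1,3,5); its 2 consecutive differences strictly alternate in sign, and length 3 is optimal.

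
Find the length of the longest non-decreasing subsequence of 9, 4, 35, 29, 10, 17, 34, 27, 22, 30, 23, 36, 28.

Scanning left to right, the best length ending at each element is: 9→1, 4→1, 35→2, 29→2, 10→2, 17→3, 34→4, 27→4, 22→4, 30→5, 23→5, 36→6, 28→6.
So the longest non-decreasing subsequence has length 6, e.g. 9, 10, 17, 27, 30, 36.

6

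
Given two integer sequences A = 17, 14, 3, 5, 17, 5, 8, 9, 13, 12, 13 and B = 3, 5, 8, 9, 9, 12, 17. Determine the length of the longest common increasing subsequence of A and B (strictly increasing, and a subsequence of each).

5

For each value that appears in both, track the longest common increasing run ending there.
The best achievable length is 5; one witness is 3, 5, 8, 9, 12 (A-positions 3,4,7,8,10, B-positions 1,2,3,4,6).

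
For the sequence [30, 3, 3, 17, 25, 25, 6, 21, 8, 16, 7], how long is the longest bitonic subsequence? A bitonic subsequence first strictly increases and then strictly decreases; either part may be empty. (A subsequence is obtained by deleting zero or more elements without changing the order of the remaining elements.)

One longest bitonic subsequence is 3, 17, 25, 21, 16, 7 (positions 2,4,5,8,10,11): it rises to 25 then falls. Length 6 is optimal.

6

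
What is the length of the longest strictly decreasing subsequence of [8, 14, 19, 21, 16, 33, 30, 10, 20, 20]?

Let dp[i] be the longest decreasing subsequence ending at position i. Then dp = [1, 1, 1, 1, 2, 1, 2, 3, 3, 3].
The maximum is 3; one witness is 19, 16, 10 at positions 3,5,8.

3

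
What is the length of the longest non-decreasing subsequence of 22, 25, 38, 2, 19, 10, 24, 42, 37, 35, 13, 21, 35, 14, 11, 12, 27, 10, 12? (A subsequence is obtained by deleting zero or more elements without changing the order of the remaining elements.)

One longest non-decreasing subsequence is 2, 19, 24, 35, 35 (positions 4,5,7,10,13), of length 5; no longer one exists.

5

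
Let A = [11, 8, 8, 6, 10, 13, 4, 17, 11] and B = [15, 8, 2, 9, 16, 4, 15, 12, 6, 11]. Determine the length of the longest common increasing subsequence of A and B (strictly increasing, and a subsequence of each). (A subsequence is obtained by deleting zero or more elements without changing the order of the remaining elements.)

2

A longest common strictly increasing subsequence is 8, 11 (length 2); it appears in order in both A and B, and no longer such subsequence exists.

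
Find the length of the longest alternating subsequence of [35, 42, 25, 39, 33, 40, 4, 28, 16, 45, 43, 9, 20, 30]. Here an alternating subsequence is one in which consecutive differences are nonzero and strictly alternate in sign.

A longest alternating subsequence is 35, 42, 25, 39, 33, 40, 4, 28, 16, 45, 9, 20 (positions 1,2,3,4,5,6,7,8,9,10,12,13); its 11 consecutive differences strictly alternate in sign, and length 12 is optimal.

12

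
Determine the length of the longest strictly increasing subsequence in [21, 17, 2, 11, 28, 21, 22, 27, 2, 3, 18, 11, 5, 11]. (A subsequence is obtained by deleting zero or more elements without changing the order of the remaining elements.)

Let dp[i] be the longest increasing subsequence ending at position i. Then dp = [1, 1, 1, 2, 3, 3, 4, 5, 1, 2, 3, 3, 3, 4].
The maximum is 5; one witness is 2, 11, 21, 22, 27 at positions 3,4,6,7,8.

5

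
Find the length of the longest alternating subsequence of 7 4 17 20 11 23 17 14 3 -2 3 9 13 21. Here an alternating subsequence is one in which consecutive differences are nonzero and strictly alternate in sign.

Track the best alternating length ending on an up-step vs a down-step at each position: up/down = 1/1, 1/2, 3/1, 3/1, 3/4, 5/1, 5/6, 5/6, 1/6, 1/6, 7/6, 7/6, 7/6, 7/6.
The maximum over both is 7; one such subsequence is 7, 4, 17, 11, 23, -2, 3.

7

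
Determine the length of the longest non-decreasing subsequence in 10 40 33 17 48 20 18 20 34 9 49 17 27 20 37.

Let dp[i] be the longest non-decreasing subsequence ending at position i. Then dp = [1, 2, 2, 2, 3, 3, 3, 4, 5, 1, 6, 3, 5, 5, 6].
The maximum is 6; one witness is 10, 17, 20, 20, 34, 49 at positions 1,4,6,8,9,11.

6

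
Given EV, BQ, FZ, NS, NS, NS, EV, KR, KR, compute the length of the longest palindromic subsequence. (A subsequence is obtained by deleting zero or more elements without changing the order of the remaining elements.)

One longest palindromic subsequence is EV NS NS NS EV (positions 1,4,5,6,7); it reads the same forward and backward, and the interval DP gives dp[1][9] = 5.

5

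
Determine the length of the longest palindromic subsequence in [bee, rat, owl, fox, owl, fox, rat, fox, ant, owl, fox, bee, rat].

One longest palindromic subsequence is rat fox owl fox rat fox owl fox rat (positions 2,4,5,6,7,8,10,11,13); it reads the same forward and backward, and the interval DP gives dp[1][13] = 9.

9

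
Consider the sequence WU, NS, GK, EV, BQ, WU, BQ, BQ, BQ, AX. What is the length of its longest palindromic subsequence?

One longest palindromic subsequence is BQ BQ BQ BQ (positions 5,7,8,9); it reads the same forward and backward, and the interval DP gives dp[1][10] = 4.

4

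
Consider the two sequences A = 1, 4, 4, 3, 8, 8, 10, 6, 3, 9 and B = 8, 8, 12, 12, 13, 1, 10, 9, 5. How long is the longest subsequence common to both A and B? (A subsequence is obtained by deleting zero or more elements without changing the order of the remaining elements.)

4

Backtracking the LCS table gives one alignment: 8 (A5,B1) → 8 (A6,B2) → 10 (A7,B7) → 9 (A10,B8).
So the longest common subsequence has length 4.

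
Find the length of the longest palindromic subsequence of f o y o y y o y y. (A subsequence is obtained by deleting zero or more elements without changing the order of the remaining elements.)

Using dp[i][j] = 2 + dp[i+1][j−1] if the ends match, else max(dp[i+1][j], dp[i][j−1]):
dp[1][9] = 6. A witness is yoyyoy at positions 3,4,5,6,7,9.

6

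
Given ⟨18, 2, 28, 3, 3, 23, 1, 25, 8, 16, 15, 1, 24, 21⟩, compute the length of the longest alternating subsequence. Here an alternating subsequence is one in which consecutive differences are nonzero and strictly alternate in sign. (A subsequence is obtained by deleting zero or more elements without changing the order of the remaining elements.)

12

A longest alternating subsequence is 18, 2, 28, 3, 23, 1, 25, 8, 16, 15, 24, 21 (positions 1,2,3,4,6,7,8,9,10,11,13,14); its 11 consecutive differences strictly alternate in sign, and length 12 is optimal.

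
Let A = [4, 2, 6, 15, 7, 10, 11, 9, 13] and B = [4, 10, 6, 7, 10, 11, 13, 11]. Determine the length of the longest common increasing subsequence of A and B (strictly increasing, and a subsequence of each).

For each value that appears in both, track the longest common increasing run ending there.
The best achievable length is 6; one witness is 4, 6, 7, 10, 11, 13 (A-positions 1,3,5,6,7,9, B-positions 1,3,4,5,6,7).

6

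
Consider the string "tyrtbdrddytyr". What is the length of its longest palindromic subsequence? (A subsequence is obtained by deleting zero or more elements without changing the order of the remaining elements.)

One longest palindromic subsequence is rtdddtr (positions 3,4,6,8,9,11,13); it reads the same forward and backward, and the interval DP gives dp[1][13] = 7.

7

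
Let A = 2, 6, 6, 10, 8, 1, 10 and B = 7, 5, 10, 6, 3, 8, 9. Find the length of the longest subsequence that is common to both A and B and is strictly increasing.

2

A longest common strictly increasing subsequence is 6, 8 (length 2); it appears in order in both A and B, and no longer such subsequence exists.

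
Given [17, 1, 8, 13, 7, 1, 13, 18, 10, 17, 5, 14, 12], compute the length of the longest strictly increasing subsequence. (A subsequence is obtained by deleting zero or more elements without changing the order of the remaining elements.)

Let dp[i] be the longest increasing subsequence ending at position i. Then dp = [1, 1, 2, 3, 2, 1, 3, 4, 3, 4, 2, 4, 4].
The maximum is 4; one witness is 1, 8, 13, 18 at positions 2,3,4,8.

4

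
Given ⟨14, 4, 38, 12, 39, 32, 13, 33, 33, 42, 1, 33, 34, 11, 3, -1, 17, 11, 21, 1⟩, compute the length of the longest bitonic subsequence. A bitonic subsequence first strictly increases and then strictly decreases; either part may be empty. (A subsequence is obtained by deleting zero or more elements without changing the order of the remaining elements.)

Let inc[i] be the LIS ending at i and dec[i] the longest strictly decreasing subsequence starting at i. inc = [1, 1, 2, 2, 3, 3, 3, 4, 4, 5, 1, 4, 5, 2, 2, 1, 4, 3, 5, 2], dec = [5, 3, 6, 4, 6, 5, 4, 4, 4, 5, 2, 4, 4, 3, 2, 1, 3, 2, 2, 1].
max_i inc[i]+dec[i]−1 = 9, with one witness 4, 12, 32, 33, 42, 34, 17, 11, 1.

9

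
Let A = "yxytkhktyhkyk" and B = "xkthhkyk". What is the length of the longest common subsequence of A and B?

7

Backtracking the LCS table gives one alignment: x (A2,B1) → t (A4,B3) → h (A6,B4) → h (A10,B5) → k (A11,B6) → y (A12,B7) → k (A13,B8).
So the longest common subsequence has length 7.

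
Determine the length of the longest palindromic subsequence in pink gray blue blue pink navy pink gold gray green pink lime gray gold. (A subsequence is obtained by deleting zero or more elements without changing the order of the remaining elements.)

One longest palindromic subsequence is pink gray pink navy pink gray pink (positions 1,2,5,6,7,9,11); it reads the same forward and backward, and the interval DP gives dp[1][14] = 7.

7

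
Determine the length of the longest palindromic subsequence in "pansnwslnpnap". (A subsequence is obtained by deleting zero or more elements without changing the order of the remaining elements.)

9

Using dp[i][j] = 2 + dp[i+1][j−1] if the ends match, else max(dp[i+1][j], dp[i][j−1]):
dp[1][13] = 9. A witness is pannlnnap at positions 1,2,3,5,8,9,11,12,13.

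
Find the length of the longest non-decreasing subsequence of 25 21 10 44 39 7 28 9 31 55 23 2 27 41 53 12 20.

6

One longest non-decreasing subsequence is 7, 9, 23, 27, 41, 53 (positions 6,8,11,13,14,15), of length 6; no longer one exists.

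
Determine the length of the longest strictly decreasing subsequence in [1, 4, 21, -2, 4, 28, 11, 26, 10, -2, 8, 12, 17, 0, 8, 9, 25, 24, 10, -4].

Let dp[i] be the longest decreasing subsequence ending at position i. Then dp = [1, 1, 1, 2, 2, 1, 2, 2, 3, 4, 4, 3, 3, 5, 4, 4, 3, 4, 5, 6].
The maximum is 6; one witness is 21, 11, 10, 8, 0, -4 at positions 3,7,9,11,14,20.

6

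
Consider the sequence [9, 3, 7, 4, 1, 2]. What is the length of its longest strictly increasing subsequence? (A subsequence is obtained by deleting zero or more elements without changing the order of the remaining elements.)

Let dp[i] be the longest increasing subsequence ending at position i. Then dp = [1, 1, 2, 2, 1, 2].
The maximum is 2; one witness is 3, 7 at positions 2,3.

2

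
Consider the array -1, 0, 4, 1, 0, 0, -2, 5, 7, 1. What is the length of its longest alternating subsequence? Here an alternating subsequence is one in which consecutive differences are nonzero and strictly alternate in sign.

5

A longest alternating subsequence is -1, 4, 1, 5, 1 (positions 1,3,4,8,10); its 4 consecutive differences strictly alternate in sign, and length 5 is optimal.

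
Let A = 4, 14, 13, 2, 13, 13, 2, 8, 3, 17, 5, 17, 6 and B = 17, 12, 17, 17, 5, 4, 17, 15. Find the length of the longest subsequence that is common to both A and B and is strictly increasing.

2

A longest common strictly increasing subsequence is 4, 17 (length 2); it appears in order in both A and B, and no longer such subsequence exists.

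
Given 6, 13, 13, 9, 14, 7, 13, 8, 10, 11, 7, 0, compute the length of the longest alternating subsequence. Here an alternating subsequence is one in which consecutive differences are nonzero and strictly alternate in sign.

Track the best alternating length ending on an up-step vs a down-step at each position: up/down = 1/1, 2/1, 2/1, 2/3, 4/1, 2/5, 6/5, 6/7, 8/7, 8/7, 2/9, 1/9.
The maximum over both is 9; one such subsequence is 6, 13, 9, 14, 7, 13, 8, 10, 7.

9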